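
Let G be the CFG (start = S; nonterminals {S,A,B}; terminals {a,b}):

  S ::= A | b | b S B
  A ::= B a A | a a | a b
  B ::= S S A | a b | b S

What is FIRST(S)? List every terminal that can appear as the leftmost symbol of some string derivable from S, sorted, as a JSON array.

FIRST sets, iterate to fixpoint:
round 1:
  A via A→a a: +{a}
  B via B→a b: +{a}
  B via B→b S: +{b}
  S via S→A: +{a}
  S via S→b: +{b}
  S: {a,b}  A: {a}  B: {a,b}
round 2:
  A via A→B a A: +{b}
  S: {a,b}  A: {a,b}  B: {a,b}
round 3: (stable)
  S: {a,b}  A: {a,b}  B: {a,b}

FIRST(S) = ["a", "b"]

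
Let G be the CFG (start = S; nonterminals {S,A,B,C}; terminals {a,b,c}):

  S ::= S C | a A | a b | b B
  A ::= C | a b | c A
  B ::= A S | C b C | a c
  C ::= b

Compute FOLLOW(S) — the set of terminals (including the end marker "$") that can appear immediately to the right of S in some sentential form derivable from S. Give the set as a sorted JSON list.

FIRST sets, iterate to fixpoint:
[1]
  A via A→a b: +{a}
  A via A→c A: +{c}
  B via B→A S: +{a,c}
  C via C→b: +{b}
  S via S→a A: +{a}
  S via S→b B: +{b}
  S: {a,b}  A: {a,c}  B: {a,c}  C: {b}
[2]
  A via A→C: +{b}
  B via B→A S: +{b}
  S: {a,b}  A: {a,b,c}  B: {a,b,c}  C: {b}
[3] (no change)
  S: {a,b}  A: {a,b,c}  B: {a,b,c}  C: {b}

FOLLOW sets:
initialize: $ ∈ FOLLOW(S)
[1]
  B→A S: FOLLOW(A) ⊇ FIRST(S) = {a,b}; new: +{a,b}
  B→C b C: FOLLOW(C) ⊇ FIRST(b) = {b}; new: +{b}
  S→S C: FOLLOW(S) ⊇ FIRST(C) = {b}; new: +{b}
  S→S C: FOLLOW(C) ⊇ FOLLOW(S) ⊇ {$,b}; new: +{$}
  S→a A: FOLLOW(A) ⊇ FOLLOW(S) ⊇ {$,b}; new: +{$}
  S→b B: FOLLOW(B) ⊇ FOLLOW(S) ⊇ {$,b}; new: +{$,b}
  FOLLOW(S)={$,b}  FOLLOW(A)={$,a,b}  FOLLOW(B)={$,b}  FOLLOW(C)={$,b}
[2]
  A→C: FOLLOW(C) ⊇ FOLLOW(A) ⊇ {$,a,b}; new: +{a}
  FOLLOW(S)={$,b}  FOLLOW(A)={$,a,b}  FOLLOW(B)={$,b}  FOLLOW(C)={$,a,b}
[3] done
  FOLLOW(S)={$,b}  FOLLOW(A)={$,a,b}  FOLLOW(B)={$,b}  FOLLOW(C)={$,a,b}

FOLLOW(S) = ["$", "b"]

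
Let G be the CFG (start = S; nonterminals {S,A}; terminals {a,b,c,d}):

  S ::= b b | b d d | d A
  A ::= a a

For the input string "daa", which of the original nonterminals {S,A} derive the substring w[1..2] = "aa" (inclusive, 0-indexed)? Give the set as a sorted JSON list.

CNF form of G:
  S -> T1 T1 | T1 X3 | T2 A
  A -> T0 T0
  T0 -> a
  T1 -> b
  T2 -> d
  X3 -> T2 T2

CYK table (by increasing span), restricted to cells inside w[1..2]:
  cell(1,1) a: {T0}  orig:{}
  cell(2,2) a: {T0}  orig:{}
  cell(1,2) aa: {A}

Original NTs in T[1,2] deriving "aa": ["A"]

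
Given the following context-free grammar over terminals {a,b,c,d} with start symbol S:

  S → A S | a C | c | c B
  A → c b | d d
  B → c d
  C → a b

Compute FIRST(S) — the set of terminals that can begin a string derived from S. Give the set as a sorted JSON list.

FIRST iteration:
iter 1:
  A via A→c b: +{c}
  A via A→d d: +{d}
  B via B→c d: +{c}
  C via C→a b: +{a}
  S via S→A S: +{c,d}
  S via S→a C: +{a}
  S: {a,c,d}  A: {c,d}  B: {c}  C: {a}
iter 2: done
  S: {a,c,d}  A: {c,d}  B: {c}  C: {a}

FIRST(S) = ["a", "c", "d"]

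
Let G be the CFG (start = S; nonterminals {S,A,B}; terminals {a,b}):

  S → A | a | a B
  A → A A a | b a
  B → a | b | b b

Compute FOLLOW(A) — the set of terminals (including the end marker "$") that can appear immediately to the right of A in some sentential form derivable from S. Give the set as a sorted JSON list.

Compute FIRST by fixpoint:
[1]
  A via A→b a: +{b}
  B via B→a: +{a}
  B via B→b: +{b}
  S via S→A: +{b}
  S via S→a: +{a}
  FIRST[S]={a,b}  FIRST[A]={b}  FIRST[B]={a,b}
[2] (no change)
  FIRST[S]={a,b}  FIRST[A]={b}  FIRST[B]={a,b}

FOLLOW iteration:
FOLLOW(S) := {$}
[1]
  A→A A a: FOLLOW(A) ⊇ FIRST(A) = {b}; new: +{b}
  A→A A a: FOLLOW(A) ⊇ FIRST(a) = {a}; new: +{a}
  S→A: FOLLOW(A) ⊇ FOLLOW(S) ⊇ {$}; new: +{$}
  S→a B: FOLLOW(B) ⊇ FOLLOW(S) ⊇ {$}; new: +{$}
  FOLLOW(S)={$}  FOLLOW(A)={$,a,b}  FOLLOW(B)={$}
[2] (no change)
  FOLLOW(S)={$}  FOLLOW(A)={$,a,b}  FOLLOW(B)={$}

FOLLOW(A) = ["$", "a", "b"]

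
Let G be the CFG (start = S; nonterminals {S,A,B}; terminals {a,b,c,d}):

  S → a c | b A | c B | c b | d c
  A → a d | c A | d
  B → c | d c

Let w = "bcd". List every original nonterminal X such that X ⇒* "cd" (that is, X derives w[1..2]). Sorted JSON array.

Convert to CNF:
  S -> T0 T2 | T1 T2 | T2 B | T2 T3 | T3 A
  A -> T0 T1 | T2 A | d
  B -> T1 T2 | c
  T0 -> a
  T1 -> d
  T2 -> c
  T3 -> b

Fill CYK table bottom-up — only the sub-triangle for w[1..2]:
  cell(1,1) c: {B,T2}  orig:{B}
  cell(2,2) d: {A,T1}  orig:{A}
  cell(1,2) cd: {A}

Original NTs in T[1,2] deriving "cd": ["A"]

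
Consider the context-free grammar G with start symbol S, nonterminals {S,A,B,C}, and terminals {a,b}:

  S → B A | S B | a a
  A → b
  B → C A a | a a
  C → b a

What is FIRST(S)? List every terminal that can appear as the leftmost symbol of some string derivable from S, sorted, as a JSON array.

Compute FIRST by fixpoint:
pass 1:
  A via A→b: +{b}
  B via B→a a: +{a}
  C via C→b a: +{b}
  S via S→B A: +{a}
  S: {a}  A: {b}  B: {a}  C: {b}
pass 2:
  B via B→C A a: +{b}
  S via S→B A: +{b}
  S: {a,b}  A: {b}  B: {a,b}  C: {b}
pass 3: done
  S: {a,b}  A: {b}  B: {a,b}  C: {b}

FIRST(S) = ["a", "b"]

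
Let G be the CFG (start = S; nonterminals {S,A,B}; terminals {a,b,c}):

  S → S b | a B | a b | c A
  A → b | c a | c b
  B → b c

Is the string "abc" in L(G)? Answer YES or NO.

Convert to CNF:
  S -> S T2 | T0 A | T1 B | T1 T2
  A -> T0 T1 | T0 T2 | b
  B -> T2 T0
  T0 -> c
  T1 -> a
  T2 -> b

Fill CYK table bottom-up:
  cell(0,0) a: {T1}  orig:{}
  cell(1,1) b: {A,T2}  orig:{A}
  cell(2,2) c: {T0}  orig:{}
  cell(0,1) ab: {S}
  cell(1,2) bc: {B}
  cell(0,2) abc: {S}

S ∈ T[0,2] ⇒ YES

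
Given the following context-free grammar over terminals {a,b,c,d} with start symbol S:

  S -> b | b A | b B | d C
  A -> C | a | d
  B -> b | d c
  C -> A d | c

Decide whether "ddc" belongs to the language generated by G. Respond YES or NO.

Convert to CNF:
  S -> T0 C | T2 A | T2 B | b
  A -> A T0 | a | c | d
  B -> T0 T1 | b
  C -> A T0 | c
  T0 -> d
  T1 -> c
  T2 -> b

CYK table (by increasing span):
  T[0,0] 'd' = {A,T0}  orig:{A}
  T[1,1] 'd' = {A,T0}  orig:{A}
  T[2,2] 'c' = {A,C,T1}  orig:{A,C}
  T[0,1] 'dd' = {A,C}
  T[1,2] 'dc' = {B,S}
  T[0,2] 'ddc' = ∅

S ∉ T[0,2] ⇒ NO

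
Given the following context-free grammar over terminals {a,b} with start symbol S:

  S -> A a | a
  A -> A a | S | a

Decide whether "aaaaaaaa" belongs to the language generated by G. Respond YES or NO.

CNF form of G:
  S -> A T0 | a
  A -> A T0 | a
  T0 -> a

CYK fill:
  cell(0,0) a: {A,S,T0}  orig:{A,S}
  cell(1,1) a: {A,S,T0}  orig:{A,S}
  cell(2,2) a: {A,S,T0}  orig:{A,S}
  cell(3,3) a: {A,S,T0}  orig:{A,S}
  cell(4,4) a: {A,S,T0}  orig:{A,S}
  cell(5,5) a: {A,S,T0}  orig:{A,S}
  cell(6,6) a: {A,S,T0}  orig:{A,S}
  cell(7,7) a: {A,S,T0}  orig:{A,S}
  cell(0,1) aa: {A,S}
  cell(1,2) aa: {A,S}
  cell(2,3) aa: {A,S}
  cell(3,4) aa: {A,S}
  cell(4,5) aa: {A,S}
  cell(5,6) aa: {A,S}
  cell(6,7) aa: {A,S}
  cell(0,2) aaa: {A,S}
  cell(1,3) aaa: {A,S}
  cell(2,4) aaa: {A,S}
  cell(3,5) aaa: {A,S}
  cell(4,6) aaa: {A,S}
  cell(5,7) aaa: {A,S}
  cell(0,3) aaaa: {A,S}
  cell(1,4) aaaa: {A,S}
  cell(2,5) aaaa: {A,S}
  cell(3,6) aaaa: {A,S}
  cell(4,7) aaaa: {A,S}
  cell(0,4) aaaaa: {A,S}
  cell(1,5) aaaaa: {A,S}
  cell(2,6) aaaaa: {A,S}
  cell(3,7) aaaaa: {A,S}
  cell(0,5) aaaaaa: {A,S}
  cell(1,6) aaaaaa: {A,S}
  cell(2,7) aaaaaa: {A,S}
  cell(0,6) aaaaaaa: {A,S}
  cell(1,7) aaaaaaa: {A,S}
  cell(0,7) aaaaaaaa: {A,S}

S ∈ T[0,7] ⇒ YES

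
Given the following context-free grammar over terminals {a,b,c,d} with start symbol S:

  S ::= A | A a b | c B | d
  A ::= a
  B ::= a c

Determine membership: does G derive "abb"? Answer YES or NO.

CNF form of G:
  S -> A X3 | T1 B | a | d
  A -> a
  B -> T0 T1
  T0 -> a
  T1 -> c
  T2 -> b
  X3 -> T0 T2

Fill CYK table bottom-up:
  [0..0]={A,S,T0}  "a"  orig:{A,S}
  [1..1]={T2}  "b"  orig:{}
  [2..2]={T2}  "b"  orig:{}
  [0..1]={X3}  "ab"  orig:{}
  [1..2]=∅  "bb"
  [0..2]=∅  "abb"

S ∉ T[0,2] ⇒ NO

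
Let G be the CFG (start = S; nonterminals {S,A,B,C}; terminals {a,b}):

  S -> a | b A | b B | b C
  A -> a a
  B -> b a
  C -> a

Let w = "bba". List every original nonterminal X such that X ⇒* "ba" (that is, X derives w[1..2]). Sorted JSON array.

Convert to CNF:
  S -> T1 A | T1 B | T1 C | a
  A -> T0 T0
  B -> T1 T0
  C -> a
  T0 -> a
  T1 -> b

Fill CYK table bottom-up, restricted to cells inside w[1..2]:
  T[1,1] 'b' = {T1}  orig:{}
  T[2,2] 'a' = {C,S,T0}  orig:{C,S}
  T[1,2] 'ba' = {B,S}

Original NTs in T[1,2] deriving "ba": ["B", "S"]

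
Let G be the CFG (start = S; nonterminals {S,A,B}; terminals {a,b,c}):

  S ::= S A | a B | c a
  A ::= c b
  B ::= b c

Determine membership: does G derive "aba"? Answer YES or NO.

CNF form of G:
  S -> S A | T0 T2 | T2 B
  A -> T0 T1
  B -> T1 T0
  T0 -> c
  T1 -> b
  T2 -> a

Fill CYK table bottom-up:
  T[0,0] 'a' = {T2}  orig:{}
  T[1,1] 'b' = {T1}  orig:{}
  T[2,2] 'a' = {T2}  orig:{}
  T[0,1] 'ab' = ∅
  T[1,2] 'ba' = ∅
  T[0,2] 'aba' = ∅

S ∉ T[0,2] ⇒ NO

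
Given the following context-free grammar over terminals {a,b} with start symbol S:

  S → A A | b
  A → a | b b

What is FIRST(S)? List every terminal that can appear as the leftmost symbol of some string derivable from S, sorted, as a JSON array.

Compute FIRST by fixpoint:
iter 1:
  A via A→a: +{a}
  A via A→b b: +{b}
  S via S→A A: +{a,b}
  S: {a,b}  A: {a,b}
iter 2: done
  S: {a,b}  A: {a,b}

FIRST(S) = ["a", "b"]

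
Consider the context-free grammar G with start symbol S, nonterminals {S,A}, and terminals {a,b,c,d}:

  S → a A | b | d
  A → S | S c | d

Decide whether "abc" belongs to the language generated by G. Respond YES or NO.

Convert to CNF:
  S -> T1 A | b | d
  A -> S T0 | T1 A | b | d
  T0 -> c
  T1 -> a

CYK table (by increasing span):
  [0..0]={T1}  "a"  orig:{}
  [1..1]={A,S}  "b"
  [2..2]={T0}  "c"  orig:{}
  [0..1]={A,S}  "ab"
  [1..2]={A}  "bc"
  [0..2]={A,S}  "abc"

S ∈ T[0,2] ⇒ YES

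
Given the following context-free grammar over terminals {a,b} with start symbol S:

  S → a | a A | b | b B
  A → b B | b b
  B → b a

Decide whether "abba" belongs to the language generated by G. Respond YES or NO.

CNF form of G:
  S -> T0 B | T1 A | a | b
  A -> T0 B | T0 T0
  B -> T0 T1
  T0 -> b
  T1 -> a

CYK table (by increasing span):
  [0..0]={S,T1}  "a"  orig:{S}
  [1..1]={S,T0}  "b"  orig:{S}
  [2..2]={S,T0}  "b"  orig:{S}
  [3..3]={S,T1}  "a"  orig:{S}
  [0..1]=∅  "ab"
  [1..2]={A}  "bb"
  [2..3]={B}  "ba"
  [0..2]={S}  "abb"
  [1..3]={A,S}  "bba"
  [0..3]={S}  "abba"

S ∈ T[0,3] ⇒ YES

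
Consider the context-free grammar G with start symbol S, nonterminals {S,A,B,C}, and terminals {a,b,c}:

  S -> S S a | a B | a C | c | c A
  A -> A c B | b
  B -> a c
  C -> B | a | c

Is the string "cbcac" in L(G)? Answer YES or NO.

CNF form of G:
  S -> S X3 | T0 A | T1 B | T1 C | c
  A -> A X2 | b
  B -> T1 T0
  C -> T1 T0 | a | c
  T0 -> c
  T1 -> a
  X2 -> T0 B
  X3 -> S T1

CYK table (by increasing span):
  [0..0]={C,S,T0}  "c"  orig:{C,S}
  [1..1]={A}  "b"
  [2..2]={C,S,T0}  "c"  orig:{C,S}
  [3..3]={C,T1}  "a"  orig:{C}
  [4..4]={C,S,T0}  "c"  orig:{C,S}
  [0..1]={S}  "cb"
  [1..2]=∅  "bc"
  [2..3]={X3}  "ca"  orig:{}
  [3..4]={B,C,S}  "ac"
  [0..2]=∅  "cbc"
  [1..3]=∅  "bca"
  [2..4]={X2}  "cac"  orig:{}
  [0..3]={S}  "cbca"
  [1..4]={A}  "bcac"
  [0..4]={S}  "cbcac"

S ∈ T[0,4] ⇒ YES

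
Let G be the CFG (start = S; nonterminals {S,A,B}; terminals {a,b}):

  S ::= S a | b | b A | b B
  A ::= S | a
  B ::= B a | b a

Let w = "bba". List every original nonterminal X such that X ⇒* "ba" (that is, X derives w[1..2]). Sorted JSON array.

Convert to CNF:
  S -> S T0 | T1 A | T1 B | b
  A -> S T0 | T1 A | T1 B | a | b
  B -> B T0 | T1 T0
  T0 -> a
  T1 -> b

Fill CYK table bottom-up (cells [i..j] with 1 ≤ i ≤ j ≤ 2 only):
  T[1,1] 'b' = {A,S,T1}  orig:{A,S}
  T[2,2] 'a' = {A,T0}  orig:{A}
  T[1,2] 'ba' = {A,B,S}

Original NTs in T[1,2] deriving "ba": ["A", "B", "S"]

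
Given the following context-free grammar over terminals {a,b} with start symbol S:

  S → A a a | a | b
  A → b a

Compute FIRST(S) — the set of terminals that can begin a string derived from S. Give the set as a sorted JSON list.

FIRST sets, iterate to fixpoint:
iter 1:
  A via A→b a: +{b}
  S via S→A a a: +{b}
  S via S→a: +{a}
  FIRST[S]={a,b}  FIRST[A]={b}
iter 2: — fixpoint
  FIRST[S]={a,b}  FIRST[A]={b}

FIRST(S) = ["a", "b"]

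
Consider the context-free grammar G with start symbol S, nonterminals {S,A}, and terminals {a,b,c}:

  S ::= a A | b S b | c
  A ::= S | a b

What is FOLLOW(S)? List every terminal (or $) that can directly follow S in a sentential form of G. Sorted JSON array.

FIRST sets, iterate to fixpoint:
round 1:
  A via A→a b: +{a}
  S via S→a A: +{a}
  S via S→b S b: +{b}
  S via S→c: +{c}
  S: {a,b,c}  A: {a}
round 2:
  A via A→S: +{b,c}
  S: {a,b,c}  A: {a,b,c}
round 3: done
  S: {a,b,c}  A: {a,b,c}

Compute FOLLOW by fixpoint:
initialize: $ ∈ FOLLOW(S)
round 1:
  S→a A: FOLLOW(A) ⊇ FOLLOW(S) ⊇ {$}; new: +{$}
  S→b S b: FOLLOW(S) ⊇ FIRST(b) = {b}; new: +{b}
  FOLLOW(S)={$,b}  FOLLOW(A)={$}
round 2:
  S→a A: FOLLOW(A) ⊇ FOLLOW(S) ⊇ {$,b}; new: +{b}
  FOLLOW(S)={$,b}  FOLLOW(A)={$,b}
round 3: — fixpoint
  FOLLOW(S)={$,b}  FOLLOW(A)={$,b}

FOLLOW(S) = ["$", "b"]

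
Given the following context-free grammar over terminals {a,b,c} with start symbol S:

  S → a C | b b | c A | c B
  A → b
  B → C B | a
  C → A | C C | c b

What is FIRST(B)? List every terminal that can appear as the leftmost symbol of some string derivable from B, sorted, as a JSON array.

FIRST sets, iterate to fixpoint:
[1]
  A via A→b: +{b}
  B via B→a: +{a}
  C via C→A: +{b}
  C via C→c b: +{c}
  S via S→a C: +{a}
  S via S→b b: +{b}
  S via S→c A: +{c}
  FIRST(S)={a,b,c}  FIRST(A)={b}  FIRST(B)={a}  FIRST(C)={b,c}
[2]
  B via B→C B: +{b,c}
  FIRST(S)={a,b,c}  FIRST(A)={b}  FIRST(B)={a,b,c}  FIRST(C)={b,c}
[3] (no change)
  FIRST(S)={a,b,c}  FIRST(A)={b}  FIRST(B)={a,b,c}  FIRST(C)={b,c}

FIRST(B) = ["a", "b", "c"]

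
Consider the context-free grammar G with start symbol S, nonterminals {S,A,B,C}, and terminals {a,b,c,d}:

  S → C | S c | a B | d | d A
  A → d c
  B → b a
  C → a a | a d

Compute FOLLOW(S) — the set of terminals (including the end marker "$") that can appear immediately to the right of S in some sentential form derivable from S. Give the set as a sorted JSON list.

Compute FIRST by fixpoint:
pass 1:
  A via A→d c: +{d}
  B via B→b a: +{b}
  C via C→a a: +{a}
  S via S→C: +{a}
  S via S→d: +{d}
  FIRST[S]={a,d}  FIRST[A]={d}  FIRST[B]={b}  FIRST[C]={a}
pass 2: (stable)
  FIRST[S]={a,d}  FIRST[A]={d}  FIRST[B]={b}  FIRST[C]={a}

FOLLOW sets:
initialize: $ ∈ FOLLOW(S)
[1]
  S→C: FOLLOW(C) ⊇ FOLLOW(S) ⊇ {$}; new: +{$}
  S→S c: FOLLOW(S) ⊇ FIRST(c) = {c}; new: +{c}
  S→a B: FOLLOW(B) ⊇ FOLLOW(S) ⊇ {$,c}; new: +{$,c}
  S→d A: FOLLOW(A) ⊇ FOLLOW(S) ⊇ {$,c}; new: +{$,c}
  S: {$,c}  A: {$,c}  B: {$,c}  C: {$}
[2]
  S→C: FOLLOW(C) ⊇ FOLLOW(S) ⊇ {$,c}; new: +{c}
  S: {$,c}  A: {$,c}  B: {$,c}  C: {$,c}
[3] — fixpoint
  S: {$,c}  A: {$,c}  B: {$,c}  C: {$,c}

FOLLOW(S) = ["$", "c"]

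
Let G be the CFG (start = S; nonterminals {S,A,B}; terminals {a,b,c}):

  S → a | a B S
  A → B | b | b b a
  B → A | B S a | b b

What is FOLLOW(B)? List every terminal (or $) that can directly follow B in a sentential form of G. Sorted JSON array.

FIRST sets, iterate to fixpoint:
[1]
  A via A→b: +{b}
  B via B→A: +{b}
  S via S→a: +{a}
  FIRST[S]={a}  FIRST[A]={b}  FIRST[B]={b}
[2] (no change)
  FIRST[S]={a}  FIRST[A]={b}  FIRST[B]={b}

Compute FOLLOW by fixpoint:
initialize: $ ∈ FOLLOW(S)
[1]
  B→B S a: FOLLOW(B) ⊇ FIRST(S) = {a}; new: +{a}
  B→B S a: FOLLOW(S) ⊇ FIRST(a) = {a}; new: +{a}
  S: {$,a}  A: {}  B: {a}
[2]
  B→A: FOLLOW(A) ⊇ FOLLOW(B) ⊇ {a}; new: +{a}
  S: {$,a}  A: {a}  B: {a}
[3] done
  S: {$,a}  A: {a}  B: {a}

FOLLOW(B) = ["a"]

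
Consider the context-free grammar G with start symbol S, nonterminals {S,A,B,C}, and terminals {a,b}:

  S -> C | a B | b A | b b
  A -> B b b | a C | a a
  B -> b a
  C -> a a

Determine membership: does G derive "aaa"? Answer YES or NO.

CNF form of G:
  S -> T0 A | T0 T0 | T1 B | T1 T1
  A -> B X2 | T1 C | T1 T1
  B -> T0 T1
  C -> T1 T1
  T0 -> b
  T1 -> a
  X2 -> T0 T0

CYK fill:
  cell(0,0) a: {T1}  orig:{}
  cell(1,1) a: {T1}  orig:{}
  cell(2,2) a: {T1}  orig:{}
  cell(0,1) aa: {A,C,S}
  cell(1,2) aa: {A,C,S}
  cell(0,2) aaa: {A}

S ∉ T[0,2] ⇒ NO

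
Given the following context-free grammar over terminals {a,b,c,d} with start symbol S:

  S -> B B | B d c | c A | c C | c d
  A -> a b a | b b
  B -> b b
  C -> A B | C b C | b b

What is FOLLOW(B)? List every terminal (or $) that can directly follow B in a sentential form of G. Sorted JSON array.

FIRST iteration:
round 1:
  A via A→a b a: +{a}
  A via A→b b: +{b}
  B via B→b b: +{b}
  C via C→A B: +{a,b}
  S via S→B B: +{b}
  S via S→c A: +{c}
  FIRST(S)={b,c}  FIRST(A)={a,b}  FIRST(B)={b}  FIRST(C)={a,b}
round 2: — fixpoint
  FIRST(S)={b,c}  FIRST(A)={a,b}  FIRST(B)={b}  FIRST(C)={a,b}

FOLLOW sets:
initialize: $ ∈ FOLLOW(S)
[1]
  C→A B: FOLLOW(A) ⊇ FIRST(B) = {b}; new: +{b}
  C→C b C: FOLLOW(C) ⊇ FIRST(b) = {b}; new: +{b}
  S→B B: FOLLOW(B) ⊇ FIRST(B) = {b}; new: +{b}
  S→B B: FOLLOW(B) ⊇ FOLLOW(S) ⊇ {$}; new: +{$}
  S→B d c: FOLLOW(B) ⊇ FIRST(d) = {d}; new: +{d}
  S→c A: FOLLOW(A) ⊇ FOLLOW(S) ⊇ {$}; new: +{$}
  S→c C: FOLLOW(C) ⊇ FOLLOW(S) ⊇ {$}; new: +{$}
  S: {$}  A: {$,b}  B: {$,b,d}  C: {$,b}
[2] (stable)
  S: {$}  A: {$,b}  B: {$,b,d}  C: {$,b}

FOLLOW(B) = ["$", "b", "d"]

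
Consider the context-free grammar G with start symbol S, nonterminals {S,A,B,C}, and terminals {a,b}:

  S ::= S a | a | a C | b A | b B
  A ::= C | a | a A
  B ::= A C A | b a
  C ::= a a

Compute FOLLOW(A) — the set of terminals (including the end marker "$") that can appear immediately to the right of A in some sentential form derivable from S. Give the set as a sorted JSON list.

FIRST sets, iterate to fixpoint:
iter 1:
  A via A→a: +{a}
  B via B→A C A: +{a}
  B via B→b a: +{b}
  C via C→a a: +{a}
  S via S→a: +{a}
  S via S→b A: +{b}
  FIRST[S]={a,b}  FIRST[A]={a}  FIRST[B]={a,b}  FIRST[C]={a}
iter 2: — fixpoint
  FIRST[S]={a,b}  FIRST[A]={a}  FIRST[B]={a,b}  FIRST[C]={a}

Compute FOLLOW by fixpoint:
FOLLOW(S) := {$}
round 1:
  B→A C A: FOLLOW(A) ⊇ FIRST(C) = {a}; new: +{a}
  B→A C A: FOLLOW(C) ⊇ FIRST(A) = {a}; new: +{a}
  S→S a: FOLLOW(S) ⊇ FIRST(a) = {a}; new: +{a}
  S→a C: FOLLOW(C) ⊇ FOLLOW(S) ⊇ {$,a}; new: +{$}
  S→b A: FOLLOW(A) ⊇ FOLLOW(S) ⊇ {$,a}; new: +{$}
  S→b B: FOLLOW(B) ⊇ FOLLOW(S) ⊇ {$,a}; new: +{$,a}
  FOLLOW[S]={$,a}  FOLLOW[A]={$,a}  FOLLOW[B]={$,a}  FOLLOW[C]={$,a}
round 2: — fixpoint
  FOLLOW[S]={$,a}  FOLLOW[A]={$,a}  FOLLOW[B]={$,a}  FOLLOW[C]={$,a}

FOLLOW(A) = ["$", "a"]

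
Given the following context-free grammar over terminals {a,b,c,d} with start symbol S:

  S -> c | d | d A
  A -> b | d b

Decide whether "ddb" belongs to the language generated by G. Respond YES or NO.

Convert to CNF:
  S -> T0 A | c | d
  A -> T0 T1 | b
  T0 -> d
  T1 -> b

CYK table (by increasing span):
  cell(0,0) d: {S,T0}  orig:{S}
  cell(1,1) d: {S,T0}  orig:{S}
  cell(2,2) b: {A,T1}  orig:{A}
  cell(0,1) dd: ∅
  cell(1,2) db: {A,S}
  cell(0,2) ddb: {S}

S ∈ T[0,2] ⇒ YES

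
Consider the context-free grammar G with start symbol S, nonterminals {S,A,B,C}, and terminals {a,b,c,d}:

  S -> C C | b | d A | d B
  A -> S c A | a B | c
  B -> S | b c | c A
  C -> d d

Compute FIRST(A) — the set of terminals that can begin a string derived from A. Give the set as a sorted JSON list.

FIRST iteration:
[1]
  A via A→a B: +{a}
  A via A→c: +{c}
  B via B→b c: +{b}
  B via B→c A: +{c}
  C via C→d d: +{d}
  S via S→C C: +{d}
  S via S→b: +{b}
  S: {b,d}  A: {a,c}  B: {b,c}  C: {d}
[2]
  A via A→S c A: +{b,d}
  B via B→S: +{d}
  S: {b,d}  A: {a,b,c,d}  B: {b,c,d}  C: {d}
[3] done
  S: {b,d}  A: {a,b,c,d}  B: {b,c,d}  C: {d}

FIRST(A) = ["a", "b", "c", "d"]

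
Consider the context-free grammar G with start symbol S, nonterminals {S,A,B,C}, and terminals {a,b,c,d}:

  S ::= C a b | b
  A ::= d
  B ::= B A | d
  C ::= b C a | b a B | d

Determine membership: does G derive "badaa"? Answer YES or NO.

Convert to CNF:
  S -> C X4 | b
  A -> d
  B -> B A | d
  C -> T0 X2 | T0 X3 | d
  T0 -> b
  T1 -> a
  X2 -> C T1
  X3 -> T1 B
  X4 -> T1 T0

CYK table (by increasing span):
  cell(0,0) b: {S,T0}  orig:{S}
  cell(1,1) a: {T1}  orig:{}
  cell(2,2) d: {A,B,C}
  cell(3,3) a: {T1}  orig:{}
  cell(4,4) a: {T1}  orig:{}
  cell(0,1) ba: ∅
  cell(1,2) ad: {X3}  orig:{}
  cell(2,3) da: {X2}  orig:{}
  cell(3,4) aa: ∅
  cell(0,2) bad: {C}
  cell(1,3) ada: ∅
  cell(2,4) daa: ∅
  cell(0,3) bada: {X2}  orig:{}
  cell(1,4) adaa: ∅
  cell(0,4) badaa: ∅

S ∉ T[0,4] ⇒ NO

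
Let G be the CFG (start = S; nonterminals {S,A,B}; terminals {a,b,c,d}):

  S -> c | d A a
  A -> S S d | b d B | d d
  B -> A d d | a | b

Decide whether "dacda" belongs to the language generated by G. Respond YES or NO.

Convert to CNF:
  S -> T0 X6 | c
  A -> S X3 | T0 T0 | T1 X4
  B -> A X5 | a | b
  T0 -> d
  T1 -> b
  T2 -> a
  X3 -> S T0
  X4 -> T0 B
  X5 -> T0 T0
  X6 -> A T2

CYK fill:
  T[0,0] 'd' = {T0}  orig:{}
  T[1,1] 'a' = {B,T2}  orig:{B}
  T[2,2] 'c' = {S}
  T[3,3] 'd' = {T0}  orig:{}
  T[4,4] 'a' = {B,T2}  orig:{B}
  T[0,1] 'da' = {X4}  orig:{}
  T[1,2] 'ac' = ∅
  T[2,3] 'cd' = {X3}  orig:{}
  T[3,4] 'da' = {X4}  orig:{}
  T[0,2] 'dac' = ∅
  T[1,3] 'acd' = ∅
  T[2,4] 'cda' = ∅
  T[0,3] 'dacd' = ∅
  T[1,4] 'acda' = ∅
  T[0,4] 'dacda' = ∅

S ∉ T[0,4] ⇒ NO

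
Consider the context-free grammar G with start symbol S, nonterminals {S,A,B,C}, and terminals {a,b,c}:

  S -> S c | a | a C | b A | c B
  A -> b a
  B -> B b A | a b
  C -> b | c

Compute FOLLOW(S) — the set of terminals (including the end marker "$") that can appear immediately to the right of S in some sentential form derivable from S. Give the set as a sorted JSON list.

Compute FIRST by fixpoint:
iter 1:
  A via A→b a: +{b}
  B via B→a b: +{a}
  C via C→b: +{b}
  C via C→c: +{c}
  S via S→a: +{a}
  S via S→b A: +{b}
  S via S→c B: +{c}
  S: {a,b,c}  A: {b}  B: {a}  C: {b,c}
iter 2: (no change)
  S: {a,b,c}  A: {b}  B: {a}  C: {b,c}

FOLLOW iteration:
initialize: $ ∈ FOLLOW(S)
iter 1:
  B→B b A: FOLLOW(B) ⊇ FIRST(b) = {b}; new: +{b}
  B→B b A: FOLLOW(A) ⊇ FOLLOW(B) ⊇ {b}; new: +{b}
  S→S c: FOLLOW(S) ⊇ FIRST(c) = {c}; new: +{c}
  S→a C: FOLLOW(C) ⊇ FOLLOW(S) ⊇ {$,c}; new: +{$,c}
  S→b A: FOLLOW(A) ⊇ FOLLOW(S) ⊇ {$,c}; new: +{$,c}
  S→c B: FOLLOW(B) ⊇ FOLLOW(S) ⊇ {$,c}; new: +{$,c}
  FOLLOW[S]={$,c}  FOLLOW[A]={$,b,c}  FOLLOW[B]={$,b,c}  FOLLOW[C]={$,c}
iter 2: (stable)
  FOLLOW[S]={$,c}  FOLLOW[A]={$,b,c}  FOLLOW[B]={$,b,c}  FOLLOW[C]={$,c}

FOLLOW(S) = ["$", "c"]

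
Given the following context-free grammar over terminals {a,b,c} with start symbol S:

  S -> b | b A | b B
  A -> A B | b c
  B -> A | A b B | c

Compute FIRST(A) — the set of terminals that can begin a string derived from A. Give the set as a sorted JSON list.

FIRST sets, iterate to fixpoint:
pass 1:
  A via A→b c: +{b}
  B via B→A: +{b}
  B via B→c: +{c}
  S via S→b: +{b}
  FIRST[S]={b}  FIRST[A]={b}  FIRST[B]={b,c}
pass 2: (stable)
  FIRST[S]={b}  FIRST[A]={b}  FIRST[B]={b,c}

FIRST(A) = ["b"]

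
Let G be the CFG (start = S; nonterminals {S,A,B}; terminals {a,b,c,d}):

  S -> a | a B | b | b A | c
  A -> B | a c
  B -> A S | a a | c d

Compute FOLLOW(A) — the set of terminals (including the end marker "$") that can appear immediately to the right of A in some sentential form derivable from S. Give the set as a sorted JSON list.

FIRST sets, iterate to fixpoint:
iter 1:
  A via A→a c: +{a}
  B via B→A S: +{a}
  B via B→c d: +{c}
  S via S→a: +{a}
  S via S→b: +{b}
  S via S→c: +{c}
  S: {a,b,c}  A: {a}  B: {a,c}
iter 2:
  A via A→B: +{c}
  S: {a,b,c}  A: {a,c}  B: {a,c}
iter 3: (stable)
  S: {a,b,c}  A: {a,c}  B: {a,c}

FOLLOW iteration:
FOLLOW(S) := {$}
[1]
  B→A S: FOLLOW(A) ⊇ FIRST(S) = {a,b,c}; new: +{a,b,c}
  S→a B: FOLLOW(B) ⊇ FOLLOW(S) ⊇ {$}; new: +{$}
  S→b A: FOLLOW(A) ⊇ FOLLOW(S) ⊇ {$}; new: +{$}
  S: {$}  A: {$,a,b,c}  B: {$}
[2]
  A→B: FOLLOW(B) ⊇ FOLLOW(A) ⊇ {$,a,b,c}; new: +{a,b,c}
  B→A S: FOLLOW(S) ⊇ FOLLOW(B) ⊇ {$,a,b,c}; new: +{a,b,c}
  S: {$,a,b,c}  A: {$,a,b,c}  B: {$,a,b,c}
[3] — fixpoint
  S: {$,a,b,c}  A: {$,a,b,c}  B: {$,a,b,c}

FOLLOW(A) = ["$", "a", "b", "c"]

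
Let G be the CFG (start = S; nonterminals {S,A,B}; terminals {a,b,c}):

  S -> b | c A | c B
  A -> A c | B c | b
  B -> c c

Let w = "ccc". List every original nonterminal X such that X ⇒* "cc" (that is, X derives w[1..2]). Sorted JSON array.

CNF form of G:
  S -> T0 A | T0 B | b
  A -> A T0 | B T0 | b
  B -> T0 T0
  T0 -> c

CYK fill (cells [i..j] with 1 ≤ i ≤ j ≤ 2 only):
  T[1,1] 'c' = {T0}  orig:{}
  T[2,2] 'c' = {T0}  orig:{}
  T[1,2] 'cc' = {B}

Original NTs in T[1,2] deriving "cc": ["B"]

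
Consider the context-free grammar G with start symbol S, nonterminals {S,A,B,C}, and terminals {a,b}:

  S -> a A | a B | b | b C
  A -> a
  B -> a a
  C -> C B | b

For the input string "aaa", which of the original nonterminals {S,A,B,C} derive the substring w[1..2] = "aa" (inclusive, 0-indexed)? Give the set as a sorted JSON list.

CNF form of G:
  S -> T0 A | T0 B | T1 C | b
  A -> a
  B -> T0 T0
  C -> C B | b
  T0 -> a
  T1 -> b

CYK fill (cells [i..j] with 1 ≤ i ≤ j ≤ 2 only):
  cell(1,1) a: {A,T0}  orig:{A}
  cell(2,2) a: {A,T0}  orig:{A}
  cell(1,2) aa: {B,S}

Original NTs in T[1,2] deriving "aa": ["B", "S"]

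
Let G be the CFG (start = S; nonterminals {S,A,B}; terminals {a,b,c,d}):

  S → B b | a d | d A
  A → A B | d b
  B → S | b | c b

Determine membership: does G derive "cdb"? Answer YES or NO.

Convert to CNF:
  S -> B T1 | T0 A | T2 T0
  A -> A B | T0 T1
  B -> B T1 | T0 A | T2 T0 | T3 T1 | b
  T0 -> d
  T1 -> b
  T2 -> a
  T3 -> c

CYK table (by increasing span):
  [0..0]={T3}  "c"  orig:{}
  [1..1]={T0}  "d"  orig:{}
  [2..2]={B,T1}  "b"  orig:{B}
  [0..1]=∅  "cd"
  [1..2]={A}  "db"
  [0..2]=∅  "cdb"

S ∉ T[0,2] ⇒ NO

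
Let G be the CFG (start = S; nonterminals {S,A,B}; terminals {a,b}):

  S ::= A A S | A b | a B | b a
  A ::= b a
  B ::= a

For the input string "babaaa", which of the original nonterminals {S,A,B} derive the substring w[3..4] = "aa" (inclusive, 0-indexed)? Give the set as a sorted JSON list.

Convert to CNF:
  S -> A T0 | A X2 | T0 T1 | T1 B
  A -> T0 T1
  B -> a
  T0 -> b
  T1 -> a
  X2 -> A S

CYK fill (cells [i..j] with 3 ≤ i ≤ j ≤ 4 only):
  cell(3,3) a: {B,T1}  orig:{B}
  cell(4,4) a: {B,T1}  orig:{B}
  cell(3,4) aa: {S}

Original NTs in T[3,4] deriving "aa": ["S"]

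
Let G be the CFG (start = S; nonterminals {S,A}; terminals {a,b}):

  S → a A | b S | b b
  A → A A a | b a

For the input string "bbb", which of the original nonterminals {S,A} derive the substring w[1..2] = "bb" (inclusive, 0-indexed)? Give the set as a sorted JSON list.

Convert to CNF:
  S -> T0 A | T1 S | T1 T1
  A -> A X2 | T1 T0
  T0 -> a
  T1 -> b
  X2 -> A T0

Fill CYK table bottom-up, restricted to cells inside w[1..2]:
  T[1,1] 'b' = {T1}  orig:{}
  T[2,2] 'b' = {T1}  orig:{}
  T[1,2] 'bb' = {S}

Original NTs in T[1,2] deriving "bb": ["S"]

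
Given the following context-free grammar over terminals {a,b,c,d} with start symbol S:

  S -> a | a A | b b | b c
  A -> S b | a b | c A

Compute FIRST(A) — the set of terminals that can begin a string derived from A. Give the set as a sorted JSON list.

FIRST sets, iterate to fixpoint:
iter 1:
  A via A→a b: +{a}
  A via A→c A: +{c}
  S via S→a: +{a}
  S via S→b b: +{b}
  FIRST(S)={a,b}  FIRST(A)={a,c}
iter 2:
  A via A→S b: +{b}
  FIRST(S)={a,b}  FIRST(A)={a,b,c}
iter 3: done
  FIRST(S)={a,b}  FIRST(A)={a,b,c}

FIRST(A) = ["a", "b", "c"]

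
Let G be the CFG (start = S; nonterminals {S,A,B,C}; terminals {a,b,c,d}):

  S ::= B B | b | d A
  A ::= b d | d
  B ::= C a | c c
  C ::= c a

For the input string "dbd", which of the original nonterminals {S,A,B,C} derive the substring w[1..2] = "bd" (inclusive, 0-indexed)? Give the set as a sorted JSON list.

CNF form of G:
  S -> B B | T1 A | b
  A -> T0 T1 | d
  B -> C T2 | T3 T3
  C -> T3 T2
  T0 -> b
  T1 -> d
  T2 -> a
  T3 -> c

Fill CYK table bottom-up (cells [i..j] with 1 ≤ i ≤ j ≤ 2 only):
  cell(1,1) b: {S,T0}  orig:{S}
  cell(2,2) d: {A,T1}  orig:{A}
  cell(1,2) bd: {A}

Original NTs in T[1,2] deriving "bd": ["A"]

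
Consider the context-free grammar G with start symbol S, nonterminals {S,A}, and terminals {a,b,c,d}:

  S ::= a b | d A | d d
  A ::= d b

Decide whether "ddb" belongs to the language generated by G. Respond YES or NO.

Convert to CNF:
  S -> T0 A | T0 T0 | T2 T1
  A -> T0 T1
  T0 -> d
  T1 -> b
  T2 -> a

Fill CYK table bottom-up:
  cell(0,0) d: {T0}  orig:{}
  cell(1,1) d: {T0}  orig:{}
  cell(2,2) b: {T1}  orig:{}
  cell(0,1) dd: {S}
  cell(1,2) db: {A}
  cell(0,2) ddb: {S}

S ∈ T[0,2] ⇒ YES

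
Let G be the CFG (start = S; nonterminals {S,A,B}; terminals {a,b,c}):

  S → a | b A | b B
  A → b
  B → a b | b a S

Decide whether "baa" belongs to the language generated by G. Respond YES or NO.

Convert to CNF:
  S -> T1 A | T1 B | a
  A -> b
  B -> T0 T1 | T1 X2
  T0 -> a
  T1 -> b
  X2 -> T0 S

Fill CYK table bottom-up:
  T[0,0] 'b' = {A,T1}  orig:{A}
  T[1,1] 'a' = {S,T0}  orig:{S}
  T[2,2] 'a' = {S,T0}  orig:{S}
  T[0,1] 'ba' = ∅
  T[1,2] 'aa' = {X2}  orig:{}
  T[0,2] 'baa' = {B}

S ∉ T[0,2] ⇒ NO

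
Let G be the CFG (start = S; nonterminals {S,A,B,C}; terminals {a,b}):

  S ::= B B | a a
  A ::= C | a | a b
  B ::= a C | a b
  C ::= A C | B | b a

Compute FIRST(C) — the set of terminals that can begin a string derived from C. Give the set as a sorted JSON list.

FIRST sets, iterate to fixpoint:
iter 1:
  A via A→a: +{a}
  B via B→a C: +{a}
  C via C→A C: +{a}
  C via C→b a: +{b}
  S via S→B B: +{a}
  FIRST(S)={a}  FIRST(A)={a}  FIRST(B)={a}  FIRST(C)={a,b}
iter 2:
  A via A→C: +{b}
  FIRST(S)={a}  FIRST(A)={a,b}  FIRST(B)={a}  FIRST(C)={a,b}
iter 3: done
  FIRST(S)={a}  FIRST(A)={a,b}  FIRST(B)={a}  FIRST(C)={a,b}

FIRST(C) = ["a", "b"]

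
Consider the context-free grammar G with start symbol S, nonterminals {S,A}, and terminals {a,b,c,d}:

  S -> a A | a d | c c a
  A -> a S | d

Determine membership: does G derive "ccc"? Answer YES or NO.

CNF form of G:
  S -> T0 A | T0 T1 | T2 X3
  A -> T0 S | d
  T0 -> a
  T1 -> d
  T2 -> c
  X3 -> T2 T0

CYK fill:
  T[0,0] 'c' = {T2}  orig:{}
  T[1,1] 'c' = {T2}  orig:{}
  T[2,2] 'c' = {T2}  orig:{}
  T[0,1] 'cc' = ∅
  T[1,2] 'cc' = ∅
  T[0,2] 'ccc' = ∅

S ∉ T[0,2] ⇒ NO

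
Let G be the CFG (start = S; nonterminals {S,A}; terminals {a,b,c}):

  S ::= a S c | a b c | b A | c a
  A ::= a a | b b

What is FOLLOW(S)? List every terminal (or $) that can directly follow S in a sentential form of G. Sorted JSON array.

Compute FIRST by fixpoint:
pass 1:
  A via A→a a: +{a}
  A via A→b b: +{b}
  S via S→a S c: +{a}
  S via S→b A: +{b}
  S via S→c a: +{c}
  S: {a,b,c}  A: {a,b}
pass 2: done
  S: {a,b,c}  A: {a,b}

FOLLOW iteration:
initialize: $ ∈ FOLLOW(S)
round 1:
  S→a S c: FOLLOW(S) ⊇ FIRST(c) = {c}; new: +{c}
  S→b A: FOLLOW(A) ⊇ FOLLOW(S) ⊇ {$,c}; new: +{$,c}
  S: {$,c}  A: {$,c}
round 2: done
  S: {$,c}  A: {$,c}

FOLLOW(S) = ["$", "c"]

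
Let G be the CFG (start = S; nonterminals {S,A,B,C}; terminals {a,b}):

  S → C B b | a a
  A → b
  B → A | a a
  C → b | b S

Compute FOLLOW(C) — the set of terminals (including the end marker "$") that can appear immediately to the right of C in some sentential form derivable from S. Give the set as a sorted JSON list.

FIRST sets, iterate to fixpoint:
pass 1:
  A via A→b: +{b}
  B via B→A: +{b}
  B via B→a a: +{a}
  C via C→b: +{b}
  S via S→C B b: +{b}
  S via S→a a: +{a}
  S: {a,b}  A: {b}  B: {a,b}  C: {b}
pass 2: (no change)
  S: {a,b}  A: {b}  B: {a,b}  C: {b}

FOLLOW sets:
seed FOLLOW(S) with $
pass 1:
  S→C B b: FOLLOW(C) ⊇ FIRST(B) = {a,b}; new: +{a,b}
  S→C B b: FOLLOW(B) ⊇ FIRST(b) = {b}; new: +{b}
  FOLLOW(S)={$}  FOLLOW(A)={}  FOLLOW(B)={b}  FOLLOW(C)={a,b}
pass 2:
  B→A: FOLLOW(A) ⊇ FOLLOW(B) ⊇ {b}; new: +{b}
  C→b S: FOLLOW(S) ⊇ FOLLOW(C) ⊇ {a,b}; new: +{a,b}
  FOLLOW(S)={$,a,b}  FOLLOW(A)={b}  FOLLOW(B)={b}  FOLLOW(C)={a,b}
pass 3: (stable)
  FOLLOW(S)={$,a,b}  FOLLOW(A)={b}  FOLLOW(B)={b}  FOLLOW(C)={a,b}

FOLLOW(C) = ["a", "b"]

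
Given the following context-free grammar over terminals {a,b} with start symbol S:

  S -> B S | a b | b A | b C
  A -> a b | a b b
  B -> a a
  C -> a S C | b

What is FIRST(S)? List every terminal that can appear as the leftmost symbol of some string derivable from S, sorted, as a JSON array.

FIRST iteration:
round 1:
  A via A→a b: +{a}
  B via B→a a: +{a}
  C via C→a S C: +{a}
  C via C→b: +{b}
  S via S→B S: +{a}
  S via S→b A: +{b}
  FIRST(S)={a,b}  FIRST(A)={a}  FIRST(B)={a}  FIRST(C)={a,b}
round 2: done
  FIRST(S)={a,b}  FIRST(A)={a}  FIRST(B)={a}  FIRST(C)={a,b}

FIRST(S) = ["a", "b"]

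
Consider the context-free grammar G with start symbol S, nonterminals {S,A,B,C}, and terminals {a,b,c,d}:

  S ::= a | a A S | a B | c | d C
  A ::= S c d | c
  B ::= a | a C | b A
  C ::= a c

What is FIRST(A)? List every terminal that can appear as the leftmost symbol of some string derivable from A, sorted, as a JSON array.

Compute FIRST by fixpoint:
iter 1:
  A via A→c: +{c}
  B via B→a: +{a}
  B via B→b A: +{b}
  C via C→a c: +{a}
  S via S→a: +{a}
  S via S→c: +{c}
  S via S→d C: +{d}
  S: {a,c,d}  A: {c}  B: {a,b}  C: {a}
iter 2:
  A via A→S c d: +{a,d}
  S: {a,c,d}  A: {a,c,d}  B: {a,b}  C: {a}
iter 3: — fixpoint
  S: {a,c,d}  A: {a,c,d}  B: {a,b}  C: {a}

FIRST(A) = ["a", "c", "d"]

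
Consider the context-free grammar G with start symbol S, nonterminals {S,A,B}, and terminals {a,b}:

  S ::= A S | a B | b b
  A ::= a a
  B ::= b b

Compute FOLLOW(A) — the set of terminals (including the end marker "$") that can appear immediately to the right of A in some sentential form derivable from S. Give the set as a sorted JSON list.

Compute FIRST by fixpoint:
pass 1:
  A via A→a a: +{a}
  B via B→b b: +{b}
  S via S→A S: +{a}
  S via S→b b: +{b}
  S: {a,b}  A: {a}  B: {b}
pass 2: (no change)
  S: {a,b}  A: {a}  B: {b}

Compute FOLLOW by fixpoint:
initialize: $ ∈ FOLLOW(S)
pass 1:
  S→A S: FOLLOW(A) ⊇ FIRST(S) = {a,b}; new: +{a,b}
  S→a B: FOLLOW(B) ⊇ FOLLOW(S) ⊇ {$}; new: +{$}
  S: {$}  A: {a,b}  B: {$}
pass 2: done
  S: {$}  A: {a,b}  B: {$}

FOLLOW(A) = ["a", "b"]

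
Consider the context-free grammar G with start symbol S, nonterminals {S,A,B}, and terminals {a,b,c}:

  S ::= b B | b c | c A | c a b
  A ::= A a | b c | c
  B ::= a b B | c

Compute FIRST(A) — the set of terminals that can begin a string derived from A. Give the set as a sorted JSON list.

FIRST iteration:
pass 1:
  A via A→b c: +{b}
  A via A→c: +{c}
  B via B→a b B: +{a}
  B via B→c: +{c}
  S via S→b B: +{b}
  S via S→c A: +{c}
  S: {b,c}  A: {b,c}  B: {a,c}
pass 2: (no change)
  S: {b,c}  A: {b,c}  B: {a,c}

FIRST(A) = ["b", "c"]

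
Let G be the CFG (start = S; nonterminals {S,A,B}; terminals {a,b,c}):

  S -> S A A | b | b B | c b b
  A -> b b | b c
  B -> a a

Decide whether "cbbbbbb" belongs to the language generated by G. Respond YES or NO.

CNF form of G:
  S -> S X3 | T0 B | T1 X4 | b
  A -> T0 T0 | T0 T1
  B -> T2 T2
  T0 -> b
  T1 -> c
  T2 -> a
  X3 -> A A
  X4 -> T0 T0

Fill CYK table bottom-up:
  cell(0,0) c: {T1}  orig:{}
  cell(1,1) b: {S,T0}  orig:{S}
  cell(2,2) b: {S,T0}  orig:{S}
  cell(3,3) b: {S,T0}  orig:{S}
  cell(4,4) b: {S,T0}  orig:{S}
  cell(5,5) b: {S,T0}  orig:{S}
  cell(6,6) b: {S,T0}  orig:{S}
  cell(0,1) cb: ∅
  cell(1,2) bb: {A,X4}  orig:{A}
  cell(2,3) bb: {A,X4}  orig:{A}
  cell(3,4) bb: {A,X4}  orig:{A}
  cell(4,5) bb: {A,X4}  orig:{A}
  cell(5,6) bb: {A,X4}  orig:{A}
  cell(0,2) cbb: {S}
  cell(1,3) bbb: ∅
  cell(2,4) bbb: ∅
  cell(3,5) bbb: ∅
  cell(4,6) bbb: ∅
  cell(0,3) cbbb: ∅
  cell(1,4) bbbb: {X3}  orig:{}
  cell(2,5) bbbb: {X3}  orig:{}
  cell(3,6) bbbb: {X3}  orig:{}
  cell(0,4) cbbbb: ∅
  cell(1,5) bbbbb: {S}
  cell(2,6) bbbbb: {S}
  cell(0,5) cbbbbb: ∅
  cell(1,6) bbbbbb: ∅
  cell(0,6) cbbbbbb: {S}

S ∈ T[0,6] ⇒ YES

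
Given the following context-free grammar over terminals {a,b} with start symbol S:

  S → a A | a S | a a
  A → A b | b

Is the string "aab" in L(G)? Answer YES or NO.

Convert to CNF:
  S -> T1 A | T1 S | T1 T1
  A -> A T0 | b
  T0 -> b
  T1 -> a

CYK fill:
  T[0,0] 'a' = {T1}  orig:{}
  T[1,1] 'a' = {T1}  orig:{}
  T[2,2] 'b' = {A,T0}  orig:{A}
  T[0,1] 'aa' = {S}
  T[1,2] 'ab' = {S}
  T[0,2] 'aab' = {S}

S ∈ T[0,2] ⇒ YES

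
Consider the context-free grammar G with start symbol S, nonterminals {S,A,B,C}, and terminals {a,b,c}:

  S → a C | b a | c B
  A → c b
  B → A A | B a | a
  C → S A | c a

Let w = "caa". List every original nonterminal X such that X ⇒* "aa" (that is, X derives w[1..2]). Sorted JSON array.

Convert to CNF:
  S -> T0 B | T1 T2 | T2 C
  A -> T0 T1
  B -> A A | B T2 | a
  C -> S A | T0 T2
  T0 -> c
  T1 -> b
  T2 -> a

Fill CYK table bottom-up, restricted to cells inside w[1..2]:
  cell(1,1) a: {B,T2}  orig:{B}
  cell(2,2) a: {B,T2}  orig:{B}
  cell(1,2) aa: {B}

Original NTs in T[1,2] deriving "aa": ["B"]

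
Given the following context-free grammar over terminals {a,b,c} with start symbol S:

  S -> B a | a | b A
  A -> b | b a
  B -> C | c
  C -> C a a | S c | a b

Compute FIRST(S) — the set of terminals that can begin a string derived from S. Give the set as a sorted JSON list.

FIRST sets, iterate to fixpoint:
iter 1:
  A via A→b: +{b}
  B via B→c: +{c}
  C via C→a b: +{a}
  S via S→B a: +{c}
  S via S→a: +{a}
  S via S→b A: +{b}
  FIRST(S)={a,b,c}  FIRST(A)={b}  FIRST(B)={c}  FIRST(C)={a}
iter 2:
  B via B→C: +{a}
  C via C→S c: +{b,c}
  FIRST(S)={a,b,c}  FIRST(A)={b}  FIRST(B)={a,c}  FIRST(C)={a,b,c}
iter 3:
  B via B→C: +{b}
  FIRST(S)={a,b,c}  FIRST(A)={b}  FIRST(B)={a,b,c}  FIRST(C)={a,b,c}
iter 4: (no change)
  FIRST(S)={a,b,c}  FIRST(A)={b}  FIRST(B)={a,b,c}  FIRST(C)={a,b,c}

FIRST(S) = ["a", "b", "c"]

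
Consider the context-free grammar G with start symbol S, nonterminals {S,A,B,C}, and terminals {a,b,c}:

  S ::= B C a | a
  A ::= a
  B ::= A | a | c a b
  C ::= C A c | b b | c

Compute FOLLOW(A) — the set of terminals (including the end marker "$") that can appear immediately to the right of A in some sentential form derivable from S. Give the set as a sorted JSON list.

FIRST iteration:
round 1:
  A via A→a: +{a}
  B via B→A: +{a}
  B via B→c a b: +{c}
  C via C→b b: +{b}
  C via C→c: +{c}
  S via S→B C a: +{a,c}
  S: {a,c}  A: {a}  B: {a,c}  C: {b,c}
round 2: done
  S: {a,c}  A: {a}  B: {a,c}  C: {b,c}

Compute FOLLOW by fixpoint:
FOLLOW(S) := {$}
round 1:
  C→C A c: FOLLOW(C) ⊇ FIRST(A) = {a}; new: +{a}
  C→C A c: FOLLOW(A) ⊇ FIRST(c) = {c}; new: +{c}
  S→B C a: FOLLOW(B) ⊇ FIRST(C) = {b,c}; new: +{b,c}
  S: {$}  A: {c}  B: {b,c}  C: {a}
round 2:
  B→A: FOLLOW(A) ⊇ FOLLOW(B) ⊇ {b,c}; new: +{b}
  S: {$}  A: {b,c}  B: {b,c}  C: {a}
round 3: (no change)
  S: {$}  A: {b,c}  B: {b,c}  C: {a}

FOLLOW(A) = ["b", "c"]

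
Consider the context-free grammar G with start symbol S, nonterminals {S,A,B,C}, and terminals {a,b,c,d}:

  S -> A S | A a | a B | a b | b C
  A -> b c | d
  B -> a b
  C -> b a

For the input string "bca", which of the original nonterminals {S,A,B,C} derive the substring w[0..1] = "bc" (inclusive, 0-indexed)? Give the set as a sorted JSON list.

CNF form of G:
  S -> A S | A T2 | T0 C | T2 B | T2 T0
  A -> T0 T1 | d
  B -> T2 T0
  C -> T0 T2
  T0 -> b
  T1 -> c
  T2 -> a

CYK fill (cells [i..j] with 0 ≤ i ≤ j ≤ 1 only):
  T[0,0] 'b' = {T0}  orig:{}
  T[1,1] 'c' = {T1}  orig:{}
  T[0,1] 'bc' = {A}

Original NTs in T[0,1] deriving "bc": ["A"]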